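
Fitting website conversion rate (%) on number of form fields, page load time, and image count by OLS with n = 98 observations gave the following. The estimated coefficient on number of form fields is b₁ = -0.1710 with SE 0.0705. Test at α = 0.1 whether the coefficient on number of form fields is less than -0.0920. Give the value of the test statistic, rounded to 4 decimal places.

H₀: β₁ = -0.0920 vs H₁: β₁ < -0.0920.
t = (b₁ − β₁⁰)/SE = (-0.1710 − (-0.0920)) / 0.0705 = -1.1206.
df = n − k − 1 = 98 − 3 − 1 = 94.
One-sided p ≈ 0.1327, which is ≥ 0.1, so fail to reject H₀.
The data do not give significant evidence that the true slope on number of form fields is below -0.0920 % per unit, holding the other predictors fixed.

t = -1.1206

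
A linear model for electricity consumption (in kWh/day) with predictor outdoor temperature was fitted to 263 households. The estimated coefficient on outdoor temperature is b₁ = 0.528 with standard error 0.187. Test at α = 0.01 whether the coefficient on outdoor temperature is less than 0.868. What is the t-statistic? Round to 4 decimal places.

t = -1.8182

H₀: β₁ = 0.868 vs H₁: β₁ < 0.868.
t = (b₁ − β₁⁰)/SE = (0.528 − 0.868) / 0.187 = -1.8182.
df = n − 2 = 263 − 2 = 261.
One-sided p ≈ 0.0351, which is ≥ 0.01, so fail to reject H₀.
The data do not give significant evidence that the true slope on outdoor temperature is below 0.868 kWh/day per unit.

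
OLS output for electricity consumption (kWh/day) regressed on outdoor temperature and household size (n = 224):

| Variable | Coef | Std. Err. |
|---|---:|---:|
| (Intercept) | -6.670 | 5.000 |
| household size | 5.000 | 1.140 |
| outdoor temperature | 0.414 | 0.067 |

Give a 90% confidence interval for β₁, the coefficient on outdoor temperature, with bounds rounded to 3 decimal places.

Read off: b = 0.414, SE = 0.067 for outdoor temperature.
df = n − k − 1 = 224 − 2 − 1 = 221.
t* = t_{0.05, 221} = 1.651778.
Margin = t* × SE = 1.651778 × 0.067 = 0.11067.
CI: 0.414 ± 0.11067 → (0.303, 0.525).

(0.303, 0.525)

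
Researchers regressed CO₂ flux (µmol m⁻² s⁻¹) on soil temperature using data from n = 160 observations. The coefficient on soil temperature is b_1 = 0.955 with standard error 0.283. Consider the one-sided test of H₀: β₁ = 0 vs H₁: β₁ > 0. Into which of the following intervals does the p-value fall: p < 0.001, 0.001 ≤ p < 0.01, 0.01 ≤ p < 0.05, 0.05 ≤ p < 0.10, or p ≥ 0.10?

p < 0.001

t = 0.955 / 0.283 = 3.375.
df = n − 2 = 160 − 2 = 158.
One-sided p = P(T_{158} > t) ≈ 0.0005.
So p < 0.001.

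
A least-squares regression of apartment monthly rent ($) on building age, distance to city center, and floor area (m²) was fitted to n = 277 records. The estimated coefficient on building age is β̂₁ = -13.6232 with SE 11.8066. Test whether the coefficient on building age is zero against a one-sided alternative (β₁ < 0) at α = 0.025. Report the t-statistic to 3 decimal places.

H₀: β₁ = 0 vs H₁: β₁ < 0.
t = (β̂₁ − β₁⁰)/SE = -13.6232 / 11.8066 = -1.154.
df = n − k − 1 = 277 − 3 − 1 = 273.
One-sided p ≈ 0.1248, which is ≥ 0.025, so fail to reject H₀.
The data do not give significant evidence that the true slope on building age is negative, holding the other predictors fixed.

t = -1.154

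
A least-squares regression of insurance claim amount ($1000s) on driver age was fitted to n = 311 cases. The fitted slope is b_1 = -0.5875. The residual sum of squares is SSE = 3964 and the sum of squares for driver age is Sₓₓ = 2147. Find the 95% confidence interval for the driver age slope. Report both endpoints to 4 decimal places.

(-0.7396, -0.4354)

MSE = SSE/(n − 2) = 3964/309 = 12.8285.
SE(b_1) = √(MSE/Sₓₓ) = √(12.8285/2147) = 0.0772986.
df = n − 2 = 309.
t* = t_{0.025, 309} = 1.967671.
Margin = t* × SE = 1.967671 × 0.0772986 = 0.152098.
CI: -0.5875 ± 0.152098 → (-0.7396, -0.4354).
With 95% confidence, each one-unit increase in driver age is associated with a change of between -0.7396 and -0.4354 $1000s in insurance claim amount.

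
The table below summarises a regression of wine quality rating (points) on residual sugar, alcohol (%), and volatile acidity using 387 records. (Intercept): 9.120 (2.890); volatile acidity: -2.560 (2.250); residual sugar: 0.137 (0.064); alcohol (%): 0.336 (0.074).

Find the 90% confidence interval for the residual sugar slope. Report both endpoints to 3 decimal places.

Read off: b = 0.137, SE = 0.064 for residual sugar.
df = n − k − 1 = 387 − 3 − 1 = 383.
t* = t_{0.05, 383} = 1.648842.
Margin = t* × SE = 1.648842 × 0.064 = 0.10553.
CI: 0.137 ± 0.10553 → (0.031, 0.243).

(0.031, 0.243)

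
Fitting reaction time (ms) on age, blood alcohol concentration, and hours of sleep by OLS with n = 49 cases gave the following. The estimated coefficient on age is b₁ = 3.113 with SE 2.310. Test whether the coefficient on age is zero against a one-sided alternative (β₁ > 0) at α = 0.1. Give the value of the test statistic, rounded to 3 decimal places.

t = 1.348

H₀: β₁ = 0 vs H₁: β₁ > 0.
t = (b₁ − β₁⁰)/SE = 3.113 / 2.310 = 1.348.
df = n − k − 1 = 49 − 3 − 1 = 45.
One-sided p ≈ 0.0923, which is < 0.1, so reject H₀.
There is evidence that the true slope on age is positive, holding the other predictors fixed.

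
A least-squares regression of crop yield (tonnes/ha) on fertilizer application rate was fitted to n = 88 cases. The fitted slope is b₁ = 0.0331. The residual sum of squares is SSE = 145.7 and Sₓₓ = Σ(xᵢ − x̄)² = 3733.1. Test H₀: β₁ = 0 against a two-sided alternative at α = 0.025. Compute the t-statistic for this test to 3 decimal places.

MSE = SSE/(n − 2) = 145.7/86 = 1.69419.
SE(b₁) = √(MSE/Sₓₓ) = √(1.69419/3733.1) = 0.0213032.
t = 0.0331 / 0.0213032 = 1.554.
df = n − 2 = 86.
Two-sided p ≈ 0.1239, which is ≥ 0.025, so fail to reject H₀.
The data do not give significant evidence of an association between fertilizer application rate and crop yield.

t = 1.554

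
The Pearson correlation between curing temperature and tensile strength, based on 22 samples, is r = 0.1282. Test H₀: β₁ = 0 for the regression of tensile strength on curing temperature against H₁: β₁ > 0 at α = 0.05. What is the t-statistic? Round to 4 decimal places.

t = 0.5781

t = r·√(n − 2)/√(1 − r²) = 0.1282·√20/√0.983565 = 0.5781.
df = n − 2 = 20.
One-sided p ≈ 0.2848, which is ≥ 0.05, so fail to reject H₀.
The data do not give significant evidence of a linear association between curing temperature and tensile strength.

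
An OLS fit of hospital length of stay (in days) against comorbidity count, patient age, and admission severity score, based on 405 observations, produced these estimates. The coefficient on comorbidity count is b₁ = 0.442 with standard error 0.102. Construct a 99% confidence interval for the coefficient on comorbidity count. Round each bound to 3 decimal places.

(0.178, 0.706)

df = n − k − 1 = 405 − 3 − 1 = 401.
t* = t_{0.005, 401} = 2.588145.
Margin = t* × SE = 2.588145 × 0.102 = 0.26399.
CI: 0.442 ± 0.26399 → (0.178, 0.706).
With 99% confidence, each one-unit increase in comorbidity count is associated with a change of between 0.178 and 0.706 days in hospital length of stay, holding the other predictors fixed.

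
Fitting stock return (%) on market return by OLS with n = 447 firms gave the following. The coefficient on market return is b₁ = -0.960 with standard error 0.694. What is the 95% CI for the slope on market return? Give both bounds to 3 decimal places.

(-2.324, 0.404)

df = n − 2 = 447 − 2 = 445.
t* = t_{0.025, 445} = 1.965309.
Margin = t* × SE = 1.965309 × 0.694 = 1.36392.
CI: -0.960 ± 1.36392 → (-2.324, 0.404).
With 95% confidence, each one-unit increase in market return is associated with a change of between -2.324 and 0.404 % in stock return.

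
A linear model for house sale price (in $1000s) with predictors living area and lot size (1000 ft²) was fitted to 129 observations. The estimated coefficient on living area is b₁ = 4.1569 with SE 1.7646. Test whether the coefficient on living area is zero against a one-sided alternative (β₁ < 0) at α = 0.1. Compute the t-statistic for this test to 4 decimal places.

H₀: β₁ = 0 vs H₁: β₁ < 0.
t = (b₁ − β₁⁰)/SE = 4.1569 / 1.7646 = 2.3557.
df = n − k − 1 = 129 − 2 − 1 = 126.
One-sided p ≈ 0.9900, which is ≥ 0.1, so fail to reject H₀.
The data do not give significant evidence that the true slope on living area is negative, holding the other predictors fixed.

t = 2.3557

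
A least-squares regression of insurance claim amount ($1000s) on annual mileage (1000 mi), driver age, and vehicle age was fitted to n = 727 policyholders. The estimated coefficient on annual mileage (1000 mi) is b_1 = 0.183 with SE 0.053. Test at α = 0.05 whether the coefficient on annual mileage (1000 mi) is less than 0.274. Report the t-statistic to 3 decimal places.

t = -1.717

H₀: β₁ = 0.274 vs H₁: β₁ < 0.274.
t = (b_1 − β₁⁰)/SE = (0.183 − 0.274) / 0.053 = -1.717.
df = n − k − 1 = 727 − 3 − 1 = 723.
One-sided p ≈ 0.0432, which is < 0.05, so reject H₀.
There is evidence that the true slope on annual mileage (1000 mi) is below 0.274 $1000s per unit, holding the other predictors fixed.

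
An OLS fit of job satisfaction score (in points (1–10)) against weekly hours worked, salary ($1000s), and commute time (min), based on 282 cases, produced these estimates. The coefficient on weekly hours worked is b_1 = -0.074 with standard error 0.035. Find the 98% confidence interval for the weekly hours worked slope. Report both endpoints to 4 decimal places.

(-0.1559, 0.0079)

df = n − k − 1 = 282 − 3 − 1 = 278.
t* = t_{0.01, 278} = 2.339836.
Margin = t* × SE = 2.339836 × 0.035 = 0.081894.
CI: -0.074 ± 0.081894 → (-0.1559, 0.0079).
With 98% confidence, each one-unit increase in weekly hours worked is associated with a change of between -0.1559 and 0.0079 points (1–10) in job satisfaction score, holding the other predictors fixed.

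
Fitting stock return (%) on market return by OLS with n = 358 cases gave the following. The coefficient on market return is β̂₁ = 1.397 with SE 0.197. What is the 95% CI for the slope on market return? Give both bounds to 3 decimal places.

(1.010, 1.784)

df = n − 2 = 358 − 2 = 356.
t* = t_{0.025, 356} = 1.96665.
Margin = t* × SE = 1.96665 × 0.197 = 0.38743.
CI: 1.397 ± 0.38743 → (1.010, 1.784).
With 95% confidence, each one-unit increase in market return is associated with a change of between 1.010 and 1.784 % in stock return.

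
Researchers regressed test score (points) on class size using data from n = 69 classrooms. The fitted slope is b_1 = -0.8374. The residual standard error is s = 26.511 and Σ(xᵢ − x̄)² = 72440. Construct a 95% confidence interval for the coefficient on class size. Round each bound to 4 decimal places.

(-1.0340, -0.6408)

SE(b_1) = s/√Sₓₓ = 26.511/√72440 = 0.0985001.
df = n − 2 = 67.
t* = t_{0.025, 67} = 1.996008.
Margin = t* × SE = 1.996008 × 0.0985001 = 0.196607.
CI: -0.8374 ± 0.196607 → (-1.0340, -0.6408).
With 95% confidence, each one-unit increase in class size is associated with a change of between -1.0340 and -0.6408 points in test score.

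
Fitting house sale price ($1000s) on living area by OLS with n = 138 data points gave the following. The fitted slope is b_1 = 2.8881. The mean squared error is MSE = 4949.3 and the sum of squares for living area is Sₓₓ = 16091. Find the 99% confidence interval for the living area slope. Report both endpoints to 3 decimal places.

SE(b_1) = √(MSE/Sₓₓ) = √(4949.3/16091) = 0.554601.
df = n − 2 = 136.
t* = t_{0.005, 136} = 2.612463.
Margin = t* × SE = 2.612463 × 0.554601 = 1.44887.
CI: 2.8881 ± 1.44887 → (1.439, 4.337).
With 99% confidence, each one-unit increase in living area is associated with a change of between 1.439 and 4.337 $1000s in house sale price.

(1.439, 4.337)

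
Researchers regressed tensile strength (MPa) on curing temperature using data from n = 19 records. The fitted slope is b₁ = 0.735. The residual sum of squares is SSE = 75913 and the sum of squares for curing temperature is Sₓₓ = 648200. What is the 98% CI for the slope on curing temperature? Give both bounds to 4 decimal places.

MSE = SSE/(n − 2) = 75913/17 = 4465.47.
SE(b₁) = √(MSE/Sₓₓ) = √(4465.47/648200) = 0.0830002.
df = n − 2 = 17.
t* = t_{0.01, 17} = 2.566934.
Margin = t* × SE = 2.566934 × 0.0830002 = 0.213056.
CI: 0.735 ± 0.213056 → (0.5219, 0.9481).
With 98% confidence, each one-unit increase in curing temperature is associated with a change of between 0.5219 and 0.9481 MPa in tensile strength.

(0.5219, 0.9481)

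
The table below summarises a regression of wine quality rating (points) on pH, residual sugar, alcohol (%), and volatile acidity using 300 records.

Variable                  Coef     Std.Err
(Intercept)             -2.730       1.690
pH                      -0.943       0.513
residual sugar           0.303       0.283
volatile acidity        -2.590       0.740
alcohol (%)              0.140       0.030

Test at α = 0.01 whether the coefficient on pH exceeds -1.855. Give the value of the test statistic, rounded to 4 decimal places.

Read off: b = -0.943, SE = 0.513 for pH.
H₀: β₁ = -1.855 vs H₁: β₁ > -1.855.
t = (-0.943 − (-1.855)) / 0.513 = 1.7778.
df = n − k − 1 = 300 − 4 − 1 = 295.
One-sided p ≈ 0.0382, which is ≥ 0.01, so fail to reject H₀.
The data do not give significant evidence that the true slope on pH exceeds -1.855 points per unit, holding the other predictors fixed.

t = 1.7778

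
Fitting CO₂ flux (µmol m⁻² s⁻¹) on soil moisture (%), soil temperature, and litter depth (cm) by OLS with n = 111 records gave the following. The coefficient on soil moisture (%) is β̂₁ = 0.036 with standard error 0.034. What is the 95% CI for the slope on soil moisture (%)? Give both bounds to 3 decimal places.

(-0.031, 0.103)

df = n − k − 1 = 111 − 3 − 1 = 107.
t* = t_{0.025, 107} = 1.982383.
Margin = t* × SE = 1.982383 × 0.034 = 0.06740.
CI: 0.036 ± 0.06740 → (-0.031, 0.103).
With 95% confidence, each one-unit increase in soil moisture (%) is associated with a change of between -0.031 and 0.103 µmol m⁻² s⁻¹ in CO₂ flux, holding the other predictors fixed.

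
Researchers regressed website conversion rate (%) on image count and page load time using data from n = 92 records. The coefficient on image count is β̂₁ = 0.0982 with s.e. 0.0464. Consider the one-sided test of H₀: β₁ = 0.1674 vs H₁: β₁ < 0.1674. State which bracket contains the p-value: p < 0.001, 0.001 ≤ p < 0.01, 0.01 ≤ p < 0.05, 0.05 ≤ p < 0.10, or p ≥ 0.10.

t = (0.0982 − 0.1674) / 0.0464 = -1.491.
df = n − k − 1 = 92 − 2 − 1 = 89.
One-sided p = P(T_{89} < t) ≈ 0.0697.
So 0.05 ≤ p < 0.10.

0.05 ≤ p < 0.10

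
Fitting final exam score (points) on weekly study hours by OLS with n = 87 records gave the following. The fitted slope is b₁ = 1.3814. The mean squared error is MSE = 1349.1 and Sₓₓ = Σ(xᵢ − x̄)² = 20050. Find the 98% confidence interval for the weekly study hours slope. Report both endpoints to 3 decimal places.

SE(b₁) = √(MSE/Sₓₓ) = √(1349.1/20050) = 0.259397.
df = n − 2 = 85.
t* = t_{0.01, 85} = 2.371022.
Margin = t* × SE = 2.371022 × 0.259397 = 0.61504.
CI: 1.3814 ± 0.61504 → (0.766, 1.996).
With 98% confidence, each one-unit increase in weekly study hours is associated with a change of between 0.766 and 1.996 points in final exam score.

(0.766, 1.996)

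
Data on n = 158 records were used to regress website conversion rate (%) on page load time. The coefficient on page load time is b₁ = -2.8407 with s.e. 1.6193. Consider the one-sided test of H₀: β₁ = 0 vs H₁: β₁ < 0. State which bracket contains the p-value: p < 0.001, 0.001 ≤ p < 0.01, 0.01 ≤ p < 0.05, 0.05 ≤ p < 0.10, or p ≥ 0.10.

t = -2.8407 / 1.6193 = -1.754.
df = n − 2 = 158 − 2 = 156.
One-sided p = P(T_{156} < t) ≈ 0.0407.
So 0.01 ≤ p < 0.05.

0.01 ≤ p < 0.05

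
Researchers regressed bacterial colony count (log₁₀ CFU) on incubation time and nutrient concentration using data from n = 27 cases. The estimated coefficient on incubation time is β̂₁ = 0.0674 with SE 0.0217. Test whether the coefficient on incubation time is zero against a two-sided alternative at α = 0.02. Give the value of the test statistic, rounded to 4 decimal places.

t = 3.1060

H₀: β₁ = 0 vs H₁: β₁ ≠ 0.
t = (β̂₁ − β₁⁰)/SE = 0.0674 / 0.0217 = 3.1060.
df = n − k − 1 = 27 − 2 − 1 = 24.
Two-sided p ≈ 0.0048, which is < 0.02, so reject H₀.
There is evidence that incubation time is associated with bacterial colony count, holding the other predictors fixed.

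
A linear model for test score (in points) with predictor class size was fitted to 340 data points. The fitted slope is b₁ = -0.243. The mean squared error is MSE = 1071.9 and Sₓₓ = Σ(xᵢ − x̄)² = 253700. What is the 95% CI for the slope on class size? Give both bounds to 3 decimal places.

(-0.371, -0.115)

SE(b₁) = √(MSE/Sₓₓ) = √(1071.9/253700) = 0.0650005.
df = n − 2 = 338.
t* = t_{0.025, 338} = 1.967007.
Margin = t* × SE = 1.967007 × 0.0650005 = 0.12786.
CI: -0.243 ± 0.12786 → (-0.371, -0.115).
With 95% confidence, each one-unit increase in class size is associated with a change of between -0.371 and -0.115 points in test score.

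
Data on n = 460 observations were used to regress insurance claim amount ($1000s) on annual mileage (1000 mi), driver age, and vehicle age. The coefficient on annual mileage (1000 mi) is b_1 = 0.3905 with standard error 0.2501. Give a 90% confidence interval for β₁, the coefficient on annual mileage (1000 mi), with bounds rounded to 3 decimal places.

(-0.022, 0.803)

df = n − k − 1 = 460 − 3 − 1 = 456.
t* = t_{0.05, 456} = 1.648202.
Margin = t* × SE = 1.648202 × 0.2501 = 0.41222.
CI: 0.3905 ± 0.41222 → (-0.022, 0.803).
With 90% confidence, each one-unit increase in annual mileage (1000 mi) is associated with a change of between -0.022 and 0.803 $1000s in insurance claim amount, holding the other predictors fixed.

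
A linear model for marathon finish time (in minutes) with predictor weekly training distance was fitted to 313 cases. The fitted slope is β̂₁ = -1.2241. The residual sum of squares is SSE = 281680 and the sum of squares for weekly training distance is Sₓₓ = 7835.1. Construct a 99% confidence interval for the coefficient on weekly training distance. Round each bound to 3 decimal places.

MSE = SSE/(n − 2) = 281680/311 = 905.723.
SE(β̂₁) = √(MSE/Sₓₓ) = √(905.723/7835.1) = 0.339997.
df = n − 2 = 311.
t* = t_{0.005, 311} = 2.59173.
Margin = t* × SE = 2.59173 × 0.339997 = 0.88118.
CI: -1.2241 ± 0.88118 → (-2.105, -0.343).
With 99% confidence, each one-unit increase in weekly training distance is associated with a change of between -2.105 and -0.343 minutes in marathon finish time.

(-2.105, -0.343)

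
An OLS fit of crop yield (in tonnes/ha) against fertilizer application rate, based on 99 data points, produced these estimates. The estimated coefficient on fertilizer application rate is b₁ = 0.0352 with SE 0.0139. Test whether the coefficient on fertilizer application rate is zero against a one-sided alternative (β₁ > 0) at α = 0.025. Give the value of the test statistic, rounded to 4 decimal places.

t = 2.5324

H₀: β₁ = 0 vs H₁: β₁ > 0.
t = (b₁ − β₁⁰)/SE = 0.0352 / 0.0139 = 2.5324.
df = n − 2 = 99 − 2 = 97.
One-sided p ≈ 0.0065, which is < 0.025, so reject H₀.
There is evidence that the true slope on fertilizer application rate is positive.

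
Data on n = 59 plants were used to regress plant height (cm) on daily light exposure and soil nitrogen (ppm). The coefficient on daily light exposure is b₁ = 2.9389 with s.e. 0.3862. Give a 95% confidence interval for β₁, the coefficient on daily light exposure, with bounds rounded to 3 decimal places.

(2.165, 3.713)

df = n − k − 1 = 59 − 2 − 1 = 56.
t* = t_{0.025, 56} = 2.003241.
Margin = t* × SE = 2.003241 × 0.3862 = 0.77365.
CI: 2.9389 ± 0.77365 → (2.165, 3.713).
With 95% confidence, each one-unit increase in daily light exposure is associated with a change of between 2.165 and 3.713 cm in plant height, holding the other predictors fixed.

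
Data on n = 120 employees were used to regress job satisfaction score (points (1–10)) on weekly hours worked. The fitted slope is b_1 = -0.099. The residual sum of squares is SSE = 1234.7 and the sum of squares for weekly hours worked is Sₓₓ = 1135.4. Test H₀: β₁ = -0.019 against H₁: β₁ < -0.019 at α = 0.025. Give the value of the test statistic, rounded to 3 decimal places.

MSE = SSE/(n − 2) = 1234.7/118 = 10.4636.
SE(b_1) = √(MSE/Sₓₓ) = √(10.4636/1135.4) = 0.0959987.
t = (-0.099 − (-0.019)) / 0.0959987 = -0.833.
df = n − 2 = 118.
One-sided p ≈ 0.2032, which is ≥ 0.025, so fail to reject H₀.
The data do not give significant evidence that the true slope on weekly hours worked is below -0.019 points (1–10) per unit.

t = -0.833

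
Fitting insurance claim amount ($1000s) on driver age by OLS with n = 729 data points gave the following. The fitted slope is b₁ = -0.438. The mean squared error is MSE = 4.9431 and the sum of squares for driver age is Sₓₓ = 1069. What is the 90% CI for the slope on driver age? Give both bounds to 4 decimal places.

(-0.5500, -0.3260)

SE(b₁) = √(MSE/Sₓₓ) = √(4.9431/1069) = 0.0680003.
df = n − 2 = 727.
t* = t_{0.05, 727} = 1.646952.
Margin = t* × SE = 1.646952 × 0.0680003 = 0.111993.
CI: -0.438 ± 0.111993 → (-0.5500, -0.3260).
With 90% confidence, each one-unit increase in driver age is associated with a change of between -0.5500 and -0.3260 $1000s in insurance claim amount.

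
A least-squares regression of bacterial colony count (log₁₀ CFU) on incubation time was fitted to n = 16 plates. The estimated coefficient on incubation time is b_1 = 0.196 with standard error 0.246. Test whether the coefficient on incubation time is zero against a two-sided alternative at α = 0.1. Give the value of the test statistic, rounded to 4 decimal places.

t = 0.7967

H₀: β₁ = 0 vs H₁: β₁ ≠ 0.
t = (b_1 − β₁⁰)/SE = 0.196 / 0.246 = 0.7967.
df = n − 2 = 16 − 2 = 14.
Two-sided p ≈ 0.4389, which is ≥ 0.1, so fail to reject H₀.
The data do not give significant evidence of an association between incubation time and bacterial colony count.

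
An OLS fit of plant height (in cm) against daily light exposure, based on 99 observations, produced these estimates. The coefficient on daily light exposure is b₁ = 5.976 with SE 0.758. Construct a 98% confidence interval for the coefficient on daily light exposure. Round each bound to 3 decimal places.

df = n − 2 = 99 − 2 = 97.
t* = t_{0.01, 97} = 2.365407.
Margin = t* × SE = 2.365407 × 0.758 = 1.79298.
CI: 5.976 ± 1.79298 → (4.183, 7.769).
With 98% confidence, each one-unit increase in daily light exposure is associated with a change of between 4.183 and 7.769 cm in plant height.

(4.183, 7.769)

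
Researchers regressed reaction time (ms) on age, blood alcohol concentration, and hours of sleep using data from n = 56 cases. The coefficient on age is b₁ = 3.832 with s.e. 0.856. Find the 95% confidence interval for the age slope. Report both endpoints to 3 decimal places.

(2.114, 5.550)

df = n − k − 1 = 56 − 3 − 1 = 52.
t* = t_{0.025, 52} = 2.006647.
Margin = t* × SE = 2.006647 × 0.856 = 1.71769.
CI: 3.832 ± 1.71769 → (2.114, 5.550).
With 95% confidence, each one-unit increase in age is associated with a change of between 2.114 and 5.550 ms in reaction time, holding the other predictors fixed.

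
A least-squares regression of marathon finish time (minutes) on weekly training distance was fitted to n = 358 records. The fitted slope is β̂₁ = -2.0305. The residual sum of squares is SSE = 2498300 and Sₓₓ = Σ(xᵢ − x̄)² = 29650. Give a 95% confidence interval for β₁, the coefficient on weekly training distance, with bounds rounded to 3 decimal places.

MSE = SSE/(n − 2) = 2498300/356 = 7017.7.
SE(β̂₁) = √(MSE/Sₓₓ) = √(7017.7/29650) = 0.486502.
df = n − 2 = 356.
t* = t_{0.025, 356} = 1.96665.
Margin = t* × SE = 1.96665 × 0.486502 = 0.95678.
CI: -2.0305 ± 0.95678 → (-2.987, -1.074).
With 95% confidence, each one-unit increase in weekly training distance is associated with a change of between -2.987 and -1.074 minutes in marathon finish time.

(-2.987, -1.074)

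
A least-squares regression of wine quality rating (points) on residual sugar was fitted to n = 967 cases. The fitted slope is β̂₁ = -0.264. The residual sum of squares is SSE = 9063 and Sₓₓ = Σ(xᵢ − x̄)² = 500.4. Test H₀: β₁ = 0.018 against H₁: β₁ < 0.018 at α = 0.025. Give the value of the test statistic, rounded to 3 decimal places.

MSE = SSE/(n − 2) = 9063/965 = 9.39171.
SE(β̂₁) = √(MSE/Sₓₓ) = √(9.39171/500.4) = 0.136998.
t = (-0.264 − 0.018) / 0.136998 = -2.058.
df = n − 2 = 965.
One-sided p ≈ 0.0199, which is < 0.025, so reject H₀.
There is evidence that the true slope on residual sugar is below 0.018 points per unit.

t = -2.058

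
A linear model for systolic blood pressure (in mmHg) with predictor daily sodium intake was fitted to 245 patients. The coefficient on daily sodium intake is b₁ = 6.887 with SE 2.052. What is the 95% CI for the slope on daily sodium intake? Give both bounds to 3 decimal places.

(2.845, 10.929)

df = n − 2 = 245 − 2 = 243.
t* = t_{0.025, 243} = 1.969774.
Margin = t* × SE = 1.969774 × 2.052 = 4.04198.
CI: 6.887 ± 4.04198 → (2.845, 10.929).
With 95% confidence, each one-unit increase in daily sodium intake is associated with a change of between 2.845 and 10.929 mmHg in systolic blood pressure.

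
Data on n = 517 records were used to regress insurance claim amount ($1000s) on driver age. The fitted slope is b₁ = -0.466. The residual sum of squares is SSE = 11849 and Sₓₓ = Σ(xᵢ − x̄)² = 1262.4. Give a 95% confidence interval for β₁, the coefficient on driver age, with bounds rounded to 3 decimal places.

MSE = SSE/(n − 2) = 11849/515 = 23.0078.
SE(b₁) = √(MSE/Sₓₓ) = √(23.0078/1262.4) = 0.135002.
df = n − 2 = 515.
t* = t_{0.025, 515} = 1.964581.
Margin = t* × SE = 1.964581 × 0.135002 = 0.26522.
CI: -0.466 ± 0.26522 → (-0.731, -0.201).
With 95% confidence, each one-unit increase in driver age is associated with a change of between -0.731 and -0.201 $1000s in insurance claim amount.

(-0.731, -0.201)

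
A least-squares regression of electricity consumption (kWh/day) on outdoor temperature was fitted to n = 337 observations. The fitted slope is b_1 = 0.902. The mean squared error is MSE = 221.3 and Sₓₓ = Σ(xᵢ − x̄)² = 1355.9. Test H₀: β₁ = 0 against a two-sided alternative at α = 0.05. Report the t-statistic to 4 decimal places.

SE(b_1) = √(MSE/Sₓₓ) = √(221.3/1355.9) = 0.403996.
t = 0.902 / 0.403996 = 2.2327.
df = n − 2 = 335.
Two-sided p ≈ 0.0262, which is < 0.05, so reject H₀.
There is evidence that outdoor temperature is associated with electricity consumption.

t = 2.2327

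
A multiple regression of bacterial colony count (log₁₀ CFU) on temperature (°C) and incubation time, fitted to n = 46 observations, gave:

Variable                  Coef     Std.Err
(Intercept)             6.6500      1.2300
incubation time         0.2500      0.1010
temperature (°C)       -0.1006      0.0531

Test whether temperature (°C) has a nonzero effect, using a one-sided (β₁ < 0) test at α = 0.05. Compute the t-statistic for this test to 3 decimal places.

t = -1.895

Read off: b = -0.1006, SE = 0.0531 for temperature (°C).
H₀: β₁ = 0 vs H₁: β₁ < 0.
t = -0.1006 / 0.0531 = -1.895.
df = n − k − 1 = 46 − 2 − 1 = 43.
One-sided p ≈ 0.0324, which is < 0.05, so reject H₀.
There is evidence that the true slope on temperature (°C) is negative, holding the other predictors fixed.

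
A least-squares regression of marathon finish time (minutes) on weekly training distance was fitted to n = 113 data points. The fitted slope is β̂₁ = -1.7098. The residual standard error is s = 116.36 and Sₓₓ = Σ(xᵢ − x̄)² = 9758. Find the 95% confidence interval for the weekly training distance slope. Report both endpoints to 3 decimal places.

(-4.044, 0.624)

SE(β̂₁) = s/√Sₓₓ = 116.36/√9758 = 1.17794.
df = n − 2 = 111.
t* = t_{0.025, 111} = 1.981567.
Margin = t* × SE = 1.981567 × 1.17794 = 2.33417.
CI: -1.7098 ± 2.33417 → (-4.044, 0.624).
With 95% confidence, each one-unit increase in weekly training distance is associated with a change of between -4.044 and 0.624 minutes in marathon finish time.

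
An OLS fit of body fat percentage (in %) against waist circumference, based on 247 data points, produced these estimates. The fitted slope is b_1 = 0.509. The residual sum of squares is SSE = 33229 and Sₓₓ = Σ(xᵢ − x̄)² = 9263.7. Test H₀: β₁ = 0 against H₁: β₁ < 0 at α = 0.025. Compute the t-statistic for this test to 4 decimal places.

t = 4.2066

MSE = SSE/(n − 2) = 33229/245 = 135.629.
SE(b_1) = √(MSE/Sₓₓ) = √(135.629/9263.7) = 0.120999.
t = 0.509 / 0.120999 = 4.2066.
df = n − 2 = 245.
One-sided p ≈ 1.0000, which is ≥ 0.025, so fail to reject H₀.
The data do not give significant evidence that the true slope on waist circumference is negative.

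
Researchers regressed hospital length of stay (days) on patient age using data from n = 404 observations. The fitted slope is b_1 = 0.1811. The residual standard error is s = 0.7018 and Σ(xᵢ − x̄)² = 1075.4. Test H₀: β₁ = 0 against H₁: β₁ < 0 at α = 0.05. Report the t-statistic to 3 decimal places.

SE(b_1) = s/√Sₓₓ = 0.7018/√1075.4 = 0.0214007.
t = 0.1811 / 0.0214007 = 8.462.
df = n − 2 = 402.
One-sided p ≈ 1.0000, which is ≥ 0.05, so fail to reject H₀.
The data do not give significant evidence that the true slope on patient age is negative.

t = 8.462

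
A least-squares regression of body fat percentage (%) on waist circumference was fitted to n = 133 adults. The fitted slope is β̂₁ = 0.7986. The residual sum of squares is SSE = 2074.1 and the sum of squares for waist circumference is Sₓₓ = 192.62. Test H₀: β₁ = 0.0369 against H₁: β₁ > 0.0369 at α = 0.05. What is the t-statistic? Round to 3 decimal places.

MSE = SSE/(n − 2) = 2074.1/131 = 15.8328.
SE(β̂₁) = √(MSE/Sₓₓ) = √(15.8328/192.62) = 0.286701.
t = (0.7986 − 0.0369) / 0.286701 = 2.657.
df = n − 2 = 131.
One-sided p ≈ 0.0044, which is < 0.05, so reject H₀.
There is evidence that the true slope on waist circumference exceeds 0.0369 % per unit.

t = 2.657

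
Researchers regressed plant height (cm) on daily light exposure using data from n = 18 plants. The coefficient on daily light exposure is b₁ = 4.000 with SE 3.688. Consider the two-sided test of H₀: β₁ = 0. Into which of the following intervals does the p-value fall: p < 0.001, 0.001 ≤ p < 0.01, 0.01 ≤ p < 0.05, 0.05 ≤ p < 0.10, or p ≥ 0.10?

p ≥ 0.10

t = 4.000 / 3.688 = 1.085.
df = n − 2 = 18 − 2 = 16.
Two-sided p = 2·P(T_{16} > |t|) ≈ 0.2942.
So p ≥ 0.10.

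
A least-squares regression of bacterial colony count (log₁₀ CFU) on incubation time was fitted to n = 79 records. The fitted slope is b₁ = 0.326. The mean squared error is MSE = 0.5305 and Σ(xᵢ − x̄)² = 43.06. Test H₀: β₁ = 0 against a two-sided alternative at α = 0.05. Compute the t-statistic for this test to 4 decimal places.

t = 2.9371

SE(b₁) = √(MSE/Sₓₓ) = √(0.5305/43.06) = 0.110996.
t = 0.326 / 0.110996 = 2.9371.
df = n − 2 = 77.
Two-sided p ≈ 0.0044, which is < 0.05, so reject H₀.
There is evidence that incubation time is associated with bacterial colony count.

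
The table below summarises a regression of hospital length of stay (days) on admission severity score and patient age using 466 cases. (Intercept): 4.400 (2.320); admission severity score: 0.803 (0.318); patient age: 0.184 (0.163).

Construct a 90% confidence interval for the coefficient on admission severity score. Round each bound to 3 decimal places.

Read off: b = 0.803, SE = 0.318 for admission severity score.
df = n − k − 1 = 466 − 2 − 1 = 463.
t* = t_{0.05, 463} = 1.648151.
Margin = t* × SE = 1.648151 × 0.318 = 0.52411.
CI: 0.803 ± 0.52411 → (0.279, 1.327).

(0.279, 1.327)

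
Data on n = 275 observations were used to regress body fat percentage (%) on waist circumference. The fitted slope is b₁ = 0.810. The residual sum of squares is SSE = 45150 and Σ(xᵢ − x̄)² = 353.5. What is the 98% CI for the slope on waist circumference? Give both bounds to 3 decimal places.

MSE = SSE/(n − 2) = 45150/273 = 165.385.
SE(b₁) = √(MSE/Sₓₓ) = √(165.385/353.5) = 0.683995.
df = n − 2 = 273.
t* = t_{0.01, 273} = 2.340085.
Margin = t* × SE = 2.340085 × 0.683995 = 1.60061.
CI: 0.810 ± 1.60061 → (-0.791, 2.411).
With 98% confidence, each one-unit increase in waist circumference is associated with a change of between -0.791 and 2.411 % in body fat percentage.

(-0.791, 2.411)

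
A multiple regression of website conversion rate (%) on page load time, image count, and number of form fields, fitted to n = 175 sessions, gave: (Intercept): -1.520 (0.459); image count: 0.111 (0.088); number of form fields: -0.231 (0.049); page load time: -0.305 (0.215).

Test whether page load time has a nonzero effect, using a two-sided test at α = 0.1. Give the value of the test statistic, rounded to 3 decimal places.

Read off: b = -0.305, SE = 0.215 for page load time.
H₀: β₁ = 0 vs H₁: β₁ ≠ 0.
t = -0.305 / 0.215 = -1.419.
df = n − k − 1 = 175 − 3 − 1 = 171.
Two-sided p ≈ 0.1578, which is ≥ 0.1, so fail to reject H₀.
The data do not give significant evidence of an association between page load time and website conversion rate, after adjusting for the other predictors.

t = -1.419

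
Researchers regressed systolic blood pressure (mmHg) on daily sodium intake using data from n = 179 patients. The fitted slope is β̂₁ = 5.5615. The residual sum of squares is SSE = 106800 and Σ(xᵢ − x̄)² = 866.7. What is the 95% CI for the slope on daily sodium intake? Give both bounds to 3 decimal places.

MSE = SSE/(n − 2) = 106800/177 = 603.39.
SE(β̂₁) = √(MSE/Sₓₓ) = √(603.39/866.7) = 0.834381.
df = n − 2 = 177.
t* = t_{0.025, 177} = 1.973457.
Margin = t* × SE = 1.973457 × 0.834381 = 1.64662.
CI: 5.5615 ± 1.64662 → (3.915, 7.208).
With 95% confidence, each one-unit increase in daily sodium intake is associated with a change of between 3.915 and 7.208 mmHg in systolic blood pressure.

(3.915, 7.208)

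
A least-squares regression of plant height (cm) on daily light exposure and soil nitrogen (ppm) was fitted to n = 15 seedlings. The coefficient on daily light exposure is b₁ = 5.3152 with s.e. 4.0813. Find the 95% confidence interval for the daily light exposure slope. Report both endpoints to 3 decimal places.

(-3.577, 14.208)

df = n − k − 1 = 15 − 2 − 1 = 12.
t* = t_{0.025, 12} = 2.178813.
Margin = t* × SE = 2.178813 × 4.0813 = 8.89239.
CI: 5.3152 ± 8.89239 → (-3.577, 14.208).
With 95% confidence, each one-unit increase in daily light exposure is associated with a change of between -3.577 and 14.208 cm in plant height, holding the other predictors fixed.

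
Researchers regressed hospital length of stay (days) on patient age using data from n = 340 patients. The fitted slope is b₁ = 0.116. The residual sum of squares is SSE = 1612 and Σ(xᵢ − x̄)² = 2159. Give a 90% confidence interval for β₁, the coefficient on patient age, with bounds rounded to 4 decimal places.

(0.0385, 0.1935)

MSE = SSE/(n − 2) = 1612/338 = 4.76923.
SE(b₁) = √(MSE/Sₓₓ) = √(4.76923/2159) = 0.047.
df = n − 2 = 338.
t* = t_{0.05, 338} = 1.649374.
Margin = t* × SE = 1.649374 × 0.047 = 0.077521.
CI: 0.116 ± 0.077521 → (0.0385, 0.1935).
With 90% confidence, each one-unit increase in patient age is associated with a change of between 0.0385 and 0.1935 days in hospital length of stay.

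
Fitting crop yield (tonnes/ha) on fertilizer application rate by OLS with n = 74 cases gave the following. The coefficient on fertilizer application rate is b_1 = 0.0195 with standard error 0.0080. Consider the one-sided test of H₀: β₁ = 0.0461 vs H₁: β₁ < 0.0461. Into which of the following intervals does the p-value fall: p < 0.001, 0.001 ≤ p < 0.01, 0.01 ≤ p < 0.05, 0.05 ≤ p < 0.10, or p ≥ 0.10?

p < 0.001

t = (0.0195 − 0.0461) / 0.0080 = -3.325.
df = n − 2 = 74 − 2 = 72.
One-sided p = P(T_{72} < t) ≈ 0.0007.
So p < 0.001.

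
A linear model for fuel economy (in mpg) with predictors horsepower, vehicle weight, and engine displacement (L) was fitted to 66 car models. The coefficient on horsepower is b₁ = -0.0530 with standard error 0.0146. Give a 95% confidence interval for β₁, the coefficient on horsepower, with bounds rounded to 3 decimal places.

(-0.082, -0.024)

df = n − k − 1 = 66 − 3 − 1 = 62.
t* = t_{0.025, 62} = 1.998972.
Margin = t* × SE = 1.998972 × 0.0146 = 0.02918.
CI: -0.0530 ± 0.02918 → (-0.082, -0.024).
With 95% confidence, each one-unit increase in horsepower is associated with a change of between -0.082 and -0.024 mpg in fuel economy, holding the other predictors fixed.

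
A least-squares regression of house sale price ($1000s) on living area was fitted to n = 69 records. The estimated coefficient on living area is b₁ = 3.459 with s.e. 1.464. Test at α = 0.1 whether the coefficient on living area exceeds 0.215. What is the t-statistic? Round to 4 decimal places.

t = 2.2158

H₀: β₁ = 0.215 vs H₁: β₁ > 0.215.
t = (b₁ − β₁⁰)/SE = (3.459 − 0.215) / 1.464 = 2.2158.
df = n − 2 = 69 − 2 = 67.
One-sided p ≈ 0.0151, which is < 0.1, so reject H₀.
There is evidence that the true slope on living area exceeds 0.215 $1000s per unit.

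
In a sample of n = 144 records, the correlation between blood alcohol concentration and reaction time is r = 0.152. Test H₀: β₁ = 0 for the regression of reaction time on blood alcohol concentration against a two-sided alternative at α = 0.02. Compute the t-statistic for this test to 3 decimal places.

t = 1.833

t = r·√(n − 2)/√(1 − r²) = 0.152·√142/√0.976896 = 1.833.
df = n − 2 = 142.
Two-sided p ≈ 0.0690, which is ≥ 0.02, so fail to reject H₀.
The data do not give significant evidence of a linear association between blood alcohol concentration and reaction time.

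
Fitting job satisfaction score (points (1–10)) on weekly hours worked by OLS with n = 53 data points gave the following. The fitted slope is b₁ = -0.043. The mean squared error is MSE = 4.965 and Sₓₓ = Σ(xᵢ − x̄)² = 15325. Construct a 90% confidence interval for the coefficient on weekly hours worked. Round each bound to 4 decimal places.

(-0.0732, -0.0128)

SE(b₁) = √(MSE/Sₓₓ) = √(4.965/15325) = 0.0179995.
df = n − 2 = 51.
t* = t_{0.05, 51} = 1.675285.
Margin = t* × SE = 1.675285 × 0.0179995 = 0.030154.
CI: -0.043 ± 0.030154 → (-0.0732, -0.0128).
With 90% confidence, each one-unit increase in weekly hours worked is associated with a change of between -0.0732 and -0.0128 points (1–10) in job satisfaction score.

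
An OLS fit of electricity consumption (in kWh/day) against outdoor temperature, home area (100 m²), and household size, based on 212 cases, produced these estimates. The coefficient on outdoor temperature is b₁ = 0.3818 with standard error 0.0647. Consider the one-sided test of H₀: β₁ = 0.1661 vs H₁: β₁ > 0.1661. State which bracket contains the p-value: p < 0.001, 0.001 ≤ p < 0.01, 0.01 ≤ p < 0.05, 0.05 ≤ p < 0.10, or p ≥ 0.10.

p < 0.001

t = (0.3818 − 0.1661) / 0.0647 = 3.334.
df = n − k − 1 = 212 − 3 − 1 = 208.
One-sided p = P(T_{208} > t) ≈ 0.0005.
So p < 0.001.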